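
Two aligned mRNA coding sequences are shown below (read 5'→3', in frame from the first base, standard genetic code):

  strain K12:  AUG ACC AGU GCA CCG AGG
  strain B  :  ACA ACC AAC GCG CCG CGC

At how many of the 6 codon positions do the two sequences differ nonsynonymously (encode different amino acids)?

2

Codon 1: AUG Met / ACA Thr — nonsynonymous.
Codon 2: ACC Thr / ACC Thr — identical.
Codon 3: AGU Ser / AAC Asn — nonsynonymous.
Codon 4: GCA Ala / GCG Ala — synonymous.
Codon 5: CCG Pro / CCG Pro — identical.
Codon 6: AGG Arg / CGC Arg — synonymous.
Nonsynonymous differences: 2.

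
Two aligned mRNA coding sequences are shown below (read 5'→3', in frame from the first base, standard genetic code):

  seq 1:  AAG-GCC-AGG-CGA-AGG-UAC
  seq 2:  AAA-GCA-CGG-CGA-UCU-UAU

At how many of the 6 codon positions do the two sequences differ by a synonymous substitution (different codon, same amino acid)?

4

Codon 1: AAG Lys / AAA Lys — synonymous.
Codon 2: GCC Ala / GCA Ala — synonymous.
Codon 3: AGG Arg / CGG Arg — synonymous.
Codon 4: CGA Arg / CGA Arg — identical.
Codon 5: AGG Arg / UCU Ser — nonsynonymous.
Codon 6: UAC Tyr / UAU Tyr — synonymous.
Synonymous differences: 4.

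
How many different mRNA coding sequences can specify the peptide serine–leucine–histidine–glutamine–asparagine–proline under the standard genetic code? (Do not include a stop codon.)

1152

Ser: 6 codons.
Leu: 6 codons.
His: 2 codons.
Gln: 2 codons.
Asn: 2 codons.
Pro: 4 codons.
6 × 6 × 2 × 2 × 2 × 4 = 1152.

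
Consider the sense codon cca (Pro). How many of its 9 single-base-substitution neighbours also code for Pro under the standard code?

Position 1: none → 0 synonymous.
Position 2: none → 0 synonymous.
Position 3: CCU, CCC, CCG → 3 synonymous.
Total: 0 + 0 + 3 = 3.

3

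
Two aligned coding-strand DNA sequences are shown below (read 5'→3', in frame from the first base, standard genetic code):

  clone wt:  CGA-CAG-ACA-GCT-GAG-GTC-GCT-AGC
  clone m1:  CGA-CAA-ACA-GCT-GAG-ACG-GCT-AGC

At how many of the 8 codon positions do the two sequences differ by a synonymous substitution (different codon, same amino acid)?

1

Codon 1: CGA Arg / CGA Arg — identical.
Codon 2: CAG Gln / CAA Gln — synonymous.
Codon 3: ACA Thr / ACA Thr — identical.
Codon 4: GCT Ala / GCT Ala — identical.
Codon 5: GAG Glu / GAG Glu — identical.
Codon 6: GTC Val / ACG Thr — nonsynonymous.
Codon 7: GCT Ala / GCT Ala — identical.
Codon 8: AGC Ser / AGC Ser — identical.
Synonymous differences: 1.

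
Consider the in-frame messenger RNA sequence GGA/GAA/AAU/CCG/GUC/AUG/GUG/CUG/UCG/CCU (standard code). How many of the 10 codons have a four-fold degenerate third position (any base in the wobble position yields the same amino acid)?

Codon 1 GGA (Gly): third position 4-fold.
Codon 2 GAA (Glu): third position 2-fold.
Codon 3 AAU (Asn): third position 2-fold.
Codon 4 CCG (Pro): third position 4-fold.
Codon 5 GUC (Val): third position 4-fold.
Codon 6 AUG (Met): third position 1-fold.
Codon 7 GUG (Val): third position 4-fold.
Codon 8 CUG (Leu): third position 4-fold.
Codon 9 UCG (Ser): third position 4-fold.
Codon 10 CCU (Pro): third position 4-fold.
Four-fold degenerate third positions: 7.

7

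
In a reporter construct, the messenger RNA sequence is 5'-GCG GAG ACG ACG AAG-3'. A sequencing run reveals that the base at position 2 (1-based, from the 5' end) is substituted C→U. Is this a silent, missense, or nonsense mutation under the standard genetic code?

missense

Position 2 falls in codon 1: GCG → Ala.
After the substitution the codon is GUG → Val.
Ala ≠ Val, so this is a missense mutation.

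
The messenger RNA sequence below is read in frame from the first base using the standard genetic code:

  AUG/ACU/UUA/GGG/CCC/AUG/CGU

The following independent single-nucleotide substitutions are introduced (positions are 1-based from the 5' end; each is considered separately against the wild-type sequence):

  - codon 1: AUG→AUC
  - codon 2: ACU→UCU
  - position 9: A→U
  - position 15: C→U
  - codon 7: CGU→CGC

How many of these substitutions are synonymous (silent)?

Codon 1: AUG (Met) → AUC (Ile) — missense.
Codon 2: ACU (Thr) → UCU (Ser) — missense.
Codon 3: UUA (Leu) → UUU (Phe) — missense.
Codon 5: CCC (Pro) → CCU (Pro) — synonymous.
Codon 7: CGU (Arg) → CGC (Arg) — synonymous.
Synonymous: 2 of 5.

2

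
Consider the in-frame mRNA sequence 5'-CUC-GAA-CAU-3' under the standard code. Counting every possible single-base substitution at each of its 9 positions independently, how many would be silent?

5

Codon 1 (CUC, Leu): 3 synonymous substitutions.
Codon 2 (GAA, Glu): 1 synonymous substitution.
Codon 3 (CAU, His): 1 synonymous substitution.
Total: 3 + 1 + 1 = 5.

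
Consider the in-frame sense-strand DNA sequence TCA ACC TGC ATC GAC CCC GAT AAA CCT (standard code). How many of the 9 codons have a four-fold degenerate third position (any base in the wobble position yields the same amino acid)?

Codon 1 TCA (Ser): third position 4-fold.
Codon 2 ACC (Thr): third position 4-fold.
Codon 3 TGC (Cys): third position 2-fold.
Codon 4 ATC (Ile): third position 3-fold.
Codon 5 GAC (Asp): third position 2-fold.
Codon 6 CCC (Pro): third position 4-fold.
Codon 7 GAT (Asp): third position 2-fold.
Codon 8 AAA (Lys): third position 2-fold.
Codon 9 CCT (Pro): third position 4-fold.
Four-fold degenerate third positions: 4.

4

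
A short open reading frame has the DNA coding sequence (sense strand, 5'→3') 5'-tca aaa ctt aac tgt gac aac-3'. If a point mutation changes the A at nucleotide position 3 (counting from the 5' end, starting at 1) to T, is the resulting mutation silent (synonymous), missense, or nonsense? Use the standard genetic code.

silent

Position 3 falls in codon 1: TCA → Ser.
After the substitution the codon is TCT → Ser.
Both encode Ser, so the change is synonymous.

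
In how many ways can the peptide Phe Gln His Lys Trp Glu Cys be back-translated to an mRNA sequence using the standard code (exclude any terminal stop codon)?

Phe: 2 codons.
Gln: 2 codons.
His: 2 codons.
Lys: 2 codons.
Trp: 1 codon.
Glu: 2 codons.
Cys: 2 codons.
2 × 2 × 2 × 2 × 1 × 2 × 2 = 64.

64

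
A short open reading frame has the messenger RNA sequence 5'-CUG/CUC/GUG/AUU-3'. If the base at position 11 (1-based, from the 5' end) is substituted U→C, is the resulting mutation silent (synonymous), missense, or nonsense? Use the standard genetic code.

Position 11 falls in codon 4: AUU → Ile.
After the substitution the codon is ACU → Thr.
Ile ≠ Thr, so this is a missense mutation.

missense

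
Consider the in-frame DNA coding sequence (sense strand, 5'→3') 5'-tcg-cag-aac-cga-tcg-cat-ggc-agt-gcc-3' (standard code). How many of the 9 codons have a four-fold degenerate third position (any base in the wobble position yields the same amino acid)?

5

Codon 1 TCG (Ser): third position 4-fold.
Codon 2 CAG (Gln): third position 2-fold.
Codon 3 AAC (Asn): third position 2-fold.
Codon 4 CGA (Arg): third position 4-fold.
Codon 5 TCG (Ser): third position 4-fold.
Codon 6 CAT (His): third position 2-fold.
Codon 7 GGC (Gly): third position 4-fold.
Codon 8 AGT (Ser): third position 2-fold.
Codon 9 GCC (Ala): third position 4-fold.
Four-fold degenerate third positions: 5.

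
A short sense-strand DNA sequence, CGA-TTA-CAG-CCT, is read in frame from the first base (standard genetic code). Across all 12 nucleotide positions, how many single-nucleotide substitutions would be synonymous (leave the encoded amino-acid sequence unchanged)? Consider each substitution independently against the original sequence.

10

Codon 1 (CGA, Arg): 4 synonymous substitutions.
Codon 2 (TTA, Leu): 2 synonymous substitutions.
Codon 3 (CAG, Gln): 1 synonymous substitution.
Codon 4 (CCT, Pro): 3 synonymous substitutions.
Total: 4 + 2 + 1 + 3 = 10.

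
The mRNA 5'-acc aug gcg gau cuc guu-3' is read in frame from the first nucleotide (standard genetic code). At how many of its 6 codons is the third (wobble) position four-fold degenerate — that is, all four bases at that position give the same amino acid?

Codon 1 ACC (Thr): third position 4-fold.
Codon 2 AUG (Met): third position 1-fold.
Codon 3 GCG (Ala): third position 4-fold.
Codon 4 GAU (Asp): third position 2-fold.
Codon 5 CUC (Leu): third position 4-fold.
Codon 6 GUU (Val): third position 4-fold.
Four-fold degenerate third positions: 4.

4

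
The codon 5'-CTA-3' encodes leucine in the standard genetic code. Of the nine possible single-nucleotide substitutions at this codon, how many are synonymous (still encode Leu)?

Position 1: TTA → 1 synonymous.
Position 2: none → 0 synonymous.
Position 3: CTT, CTC, CTG → 3 synonymous.
Total: 1 + 0 + 3 = 4.

4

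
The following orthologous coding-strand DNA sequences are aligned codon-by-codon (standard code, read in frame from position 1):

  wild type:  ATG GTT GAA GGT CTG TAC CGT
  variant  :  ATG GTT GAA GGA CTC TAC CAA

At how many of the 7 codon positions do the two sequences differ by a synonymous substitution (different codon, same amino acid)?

Codon 1: ATG Met / ATG Met — identical.
Codon 2: GTT Val / GTT Val — identical.
Codon 3: GAA Glu / GAA Glu — identical.
Codon 4: GGT Gly / GGA Gly — synonymous.
Codon 5: CTG Leu / CTC Leu — synonymous.
Codon 6: TAC Tyr / TAC Tyr — identical.
Codon 7: CGT Arg / CAA Gln — nonsynonymous.
Synonymous differences: 2.

2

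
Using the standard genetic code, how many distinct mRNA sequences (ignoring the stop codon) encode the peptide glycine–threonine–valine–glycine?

256

Gly: 4 codons.
Thr: 4 codons.
Val: 4 codons.
Gly: 4 codons.
4 × 4 × 4 × 4 = 256.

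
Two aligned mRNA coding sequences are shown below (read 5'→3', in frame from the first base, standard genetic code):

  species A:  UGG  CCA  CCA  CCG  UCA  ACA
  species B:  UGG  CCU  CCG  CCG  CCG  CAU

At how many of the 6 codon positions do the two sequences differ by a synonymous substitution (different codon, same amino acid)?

Codon 1: UGG Trp / UGG Trp — identical.
Codon 2: CCA Pro / CCU Pro — synonymous.
Codon 3: CCA Pro / CCG Pro — synonymous.
Codon 4: CCG Pro / CCG Pro — identical.
Codon 5: UCA Ser / CCG Pro — nonsynonymous.
Codon 6: ACA Thr / CAU His — nonsynonymous.
Synonymous differences: 2.

2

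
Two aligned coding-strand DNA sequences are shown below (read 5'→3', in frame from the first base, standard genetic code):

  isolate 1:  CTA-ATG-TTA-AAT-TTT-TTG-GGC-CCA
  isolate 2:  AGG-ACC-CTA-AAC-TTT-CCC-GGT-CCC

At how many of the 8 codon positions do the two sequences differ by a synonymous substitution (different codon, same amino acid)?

4

Codon 1: CTA Leu / AGG Arg — nonsynonymous.
Codon 2: ATG Met / ACC Thr — nonsynonymous.
Codon 3: TTA Leu / CTA Leu — synonymous.
Codon 4: AAT Asn / AAC Asn — synonymous.
Codon 5: TTT Phe / TTT Phe — identical.
Codon 6: TTG Leu / CCC Pro — nonsynonymous.
Codon 7: GGC Gly / GGT Gly — synonymous.
Codon 8: CCA Pro / CCC Pro — synonymous.
Synonymous differences: 4.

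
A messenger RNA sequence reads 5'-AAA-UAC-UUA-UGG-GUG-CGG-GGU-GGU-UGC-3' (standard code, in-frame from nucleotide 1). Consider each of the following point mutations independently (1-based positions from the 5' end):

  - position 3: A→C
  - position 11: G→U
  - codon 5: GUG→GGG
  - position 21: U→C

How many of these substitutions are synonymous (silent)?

Codon 1: AAA (Lys) → AAC (Asn) — missense.
Codon 4: UGG (Trp) → UUG (Leu) — missense.
Codon 5: GUG (Val) → GGG (Gly) — missense.
Codon 7: GGU (Gly) → GGC (Gly) — synonymous.
Synonymous: 1 of 4.

1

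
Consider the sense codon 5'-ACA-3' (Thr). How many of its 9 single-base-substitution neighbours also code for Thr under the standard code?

Position 1: none → 0 synonymous.
Position 2: none → 0 synonymous.
Position 3: ACT, ACC, ACG → 3 synonymous.
Total: 0 + 0 + 3 = 3.

3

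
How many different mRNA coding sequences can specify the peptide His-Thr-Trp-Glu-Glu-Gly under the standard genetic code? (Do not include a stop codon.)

His: 2 codons.
Thr: 4 codons.
Trp: 1 codon.
Glu: 2 codons.
Glu: 2 codons.
Gly: 4 codons.
2 × 4 × 1 × 2 × 2 × 4 = 128.

128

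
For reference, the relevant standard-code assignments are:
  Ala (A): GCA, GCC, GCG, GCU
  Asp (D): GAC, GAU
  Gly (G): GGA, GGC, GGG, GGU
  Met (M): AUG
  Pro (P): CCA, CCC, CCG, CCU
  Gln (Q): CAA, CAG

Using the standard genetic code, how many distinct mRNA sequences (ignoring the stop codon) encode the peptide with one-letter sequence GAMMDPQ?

256

Gly: 4 codons.
Ala: 4 codons.
Met: 1 codon.
Met: 1 codon.
Asp: 2 codons.
Pro: 4 codons.
Gln: 2 codons.
4 × 4 × 1 × 1 × 2 × 4 × 2 = 256.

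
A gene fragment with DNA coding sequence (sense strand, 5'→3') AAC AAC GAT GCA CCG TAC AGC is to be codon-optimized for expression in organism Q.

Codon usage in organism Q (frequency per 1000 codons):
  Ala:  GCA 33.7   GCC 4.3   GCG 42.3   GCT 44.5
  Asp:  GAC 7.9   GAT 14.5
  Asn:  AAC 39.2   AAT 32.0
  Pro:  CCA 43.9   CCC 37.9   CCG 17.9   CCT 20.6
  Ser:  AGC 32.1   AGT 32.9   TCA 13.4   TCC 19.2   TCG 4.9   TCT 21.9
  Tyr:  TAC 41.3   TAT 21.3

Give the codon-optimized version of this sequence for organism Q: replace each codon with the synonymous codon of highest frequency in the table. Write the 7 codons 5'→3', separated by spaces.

AAC AAC GAT GCT CCA TAC AGT

Codon 1 (Asn): best is AAC at 39.2.
Codon 2 (Asn): best is AAC at 39.2.
Codon 3 (Asp): best is GAT at 14.5.
Codon 4 (Ala): best is GCT at 44.5.
Codon 5 (Pro): best is CCA at 43.9.
Codon 6 (Tyr): best is TAC at 41.3.
Codon 7 (Ser): best is AGT at 32.9.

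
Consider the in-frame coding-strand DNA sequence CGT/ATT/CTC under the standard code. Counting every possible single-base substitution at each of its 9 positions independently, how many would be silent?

Codon 1 (CGT, Arg): 3 synonymous substitutions.
Codon 2 (ATT, Ile): 2 synonymous substitutions.
Codon 3 (CTC, Leu): 3 synonymous substitutions.
Total: 3 + 2 + 3 = 8.

8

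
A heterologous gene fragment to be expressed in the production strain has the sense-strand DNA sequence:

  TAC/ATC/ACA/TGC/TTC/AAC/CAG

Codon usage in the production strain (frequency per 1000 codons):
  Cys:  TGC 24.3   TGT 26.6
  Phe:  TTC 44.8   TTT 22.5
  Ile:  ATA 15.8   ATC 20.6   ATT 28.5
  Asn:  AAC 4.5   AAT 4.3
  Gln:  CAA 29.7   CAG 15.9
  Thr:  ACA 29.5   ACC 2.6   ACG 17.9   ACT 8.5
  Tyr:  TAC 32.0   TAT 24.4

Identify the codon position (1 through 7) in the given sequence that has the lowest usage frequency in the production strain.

6

Codon 1 TAC (Tyr): 32.0 per 1000.
Codon 2 ATC (Ile): 20.6 per 1000.
Codon 3 ACA (Thr): 29.5 per 1000.
Codon 4 TGC (Cys): 24.3 per 1000.
Codon 5 TTC (Phe): 44.8 per 1000.
Codon 6 AAC (Asn): 4.5 per 1000.
Codon 7 CAG (Gln): 15.9 per 1000.
Lowest frequency is 4.5 at codon 6.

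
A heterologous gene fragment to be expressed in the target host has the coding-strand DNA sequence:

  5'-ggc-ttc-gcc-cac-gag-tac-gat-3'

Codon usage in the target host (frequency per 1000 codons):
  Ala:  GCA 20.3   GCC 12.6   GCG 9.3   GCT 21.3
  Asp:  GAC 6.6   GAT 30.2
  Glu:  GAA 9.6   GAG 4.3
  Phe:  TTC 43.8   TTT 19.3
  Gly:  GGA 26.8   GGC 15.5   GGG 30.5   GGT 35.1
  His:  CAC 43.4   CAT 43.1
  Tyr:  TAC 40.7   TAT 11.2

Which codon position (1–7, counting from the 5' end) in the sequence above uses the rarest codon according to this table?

Codon 1 GGC (Gly): 15.5 per 1000.
Codon 2 TTC (Phe): 43.8 per 1000.
Codon 3 GCC (Ala): 12.6 per 1000.
Codon 4 CAC (His): 43.4 per 1000.
Codon 5 GAG (Glu): 4.3 per 1000.
Codon 6 TAC (Tyr): 40.7 per 1000.
Codon 7 GAT (Asp): 30.2 per 1000.
Lowest frequency is 4.3 at codon 5.

5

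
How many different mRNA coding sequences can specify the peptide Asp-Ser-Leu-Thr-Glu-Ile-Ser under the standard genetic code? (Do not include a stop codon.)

Asp: 2 codons.
Ser: 6 codons.
Leu: 6 codons.
Thr: 4 codons.
Glu: 2 codons.
Ile: 3 codons.
Ser: 6 codons.
2 × 6 × 6 × 4 × 2 × 3 × 6 = 10368.

10368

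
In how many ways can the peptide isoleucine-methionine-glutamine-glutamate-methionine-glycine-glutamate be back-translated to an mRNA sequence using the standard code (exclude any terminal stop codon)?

Ile: 3 codons.
Met: 1 codon.
Gln: 2 codons.
Glu: 2 codons.
Met: 1 codon.
Gly: 4 codons.
Glu: 2 codons.
3 × 1 × 2 × 2 × 1 × 4 × 2 = 96.

96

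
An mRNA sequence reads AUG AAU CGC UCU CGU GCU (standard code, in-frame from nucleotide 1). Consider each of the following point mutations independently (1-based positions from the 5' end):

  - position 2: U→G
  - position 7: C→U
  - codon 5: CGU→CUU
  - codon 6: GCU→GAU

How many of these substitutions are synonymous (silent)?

0

Codon 1: AUG (Met) → AGG (Arg) — missense.
Codon 3: CGC (Arg) → UGC (Cys) — missense.
Codon 5: CGU (Arg) → CUU (Leu) — missense.
Codon 6: GCU (Ala) → GAU (Asp) — missense.
Synonymous: 0 of 4.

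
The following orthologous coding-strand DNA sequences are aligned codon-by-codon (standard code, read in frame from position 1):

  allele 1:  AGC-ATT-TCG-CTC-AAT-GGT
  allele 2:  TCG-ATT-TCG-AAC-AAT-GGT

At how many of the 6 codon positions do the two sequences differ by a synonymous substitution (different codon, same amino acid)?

1

Codon 1: AGC Ser / TCG Ser — synonymous.
Codon 2: ATT Ile / ATT Ile — identical.
Codon 3: TCG Ser / TCG Ser — identical.
Codon 4: CTC Leu / AAC Asn — nonsynonymous.
Codon 5: AAT Asn / AAT Asn — identical.
Codon 6: GGT Gly / GGT Gly — identical.
Synonymous differences: 1.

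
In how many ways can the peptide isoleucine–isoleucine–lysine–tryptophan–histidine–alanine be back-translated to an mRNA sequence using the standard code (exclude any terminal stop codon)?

144

Ile: 3 codons.
Ile: 3 codons.
Lys: 2 codons.
Trp: 1 codon.
His: 2 codons.
Ala: 4 codons.
3 × 3 × 2 × 1 × 2 × 4 = 144.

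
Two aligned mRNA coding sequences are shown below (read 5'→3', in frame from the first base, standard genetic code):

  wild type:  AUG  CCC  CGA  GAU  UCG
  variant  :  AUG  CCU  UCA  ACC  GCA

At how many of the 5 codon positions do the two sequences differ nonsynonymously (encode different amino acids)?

Codon 1: AUG Met / AUG Met — identical.
Codon 2: CCC Pro / CCU Pro — synonymous.
Codon 3: CGA Arg / UCA Ser — nonsynonymous.
Codon 4: GAU Asp / ACC Thr — nonsynonymous.
Codon 5: UCG Ser / GCA Ala — nonsynonymous.
Nonsynonymous differences: 3.

3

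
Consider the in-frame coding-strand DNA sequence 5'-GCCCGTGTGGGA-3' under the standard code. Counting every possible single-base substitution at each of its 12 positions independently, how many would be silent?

12

Codon 1 (GCC, Ala): 3 synonymous substitutions.
Codon 2 (CGT, Arg): 3 synonymous substitutions.
Codon 3 (GTG, Val): 3 synonymous substitutions.
Codon 4 (GGA, Gly): 3 synonymous substitutions.
Total: 3 + 3 + 3 + 3 = 12.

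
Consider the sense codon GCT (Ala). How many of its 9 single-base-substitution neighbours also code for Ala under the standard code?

3

Position 1: none → 0 synonymous.
Position 2: none → 0 synonymous.
Position 3: GCC, GCA, GCG → 3 synonymous.
Total: 0 + 0 + 3 = 3.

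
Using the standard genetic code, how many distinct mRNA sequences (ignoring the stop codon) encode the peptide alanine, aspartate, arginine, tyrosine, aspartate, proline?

768

Ala: 4 codons.
Asp: 2 codons.
Arg: 6 codons.
Tyr: 2 codons.
Asp: 2 codons.
Pro: 4 codons.
4 × 2 × 6 × 2 × 2 × 4 = 768.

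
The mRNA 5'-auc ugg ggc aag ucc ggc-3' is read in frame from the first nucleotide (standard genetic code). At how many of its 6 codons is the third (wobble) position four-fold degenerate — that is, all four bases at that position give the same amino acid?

3

Codon 1 AUC (Ile): third position 3-fold.
Codon 2 UGG (Trp): third position 1-fold.
Codon 3 GGC (Gly): third position 4-fold.
Codon 4 AAG (Lys): third position 2-fold.
Codon 5 UCC (Ser): third position 4-fold.
Codon 6 GGC (Gly): third position 4-fold.
Four-fold degenerate third positions: 3.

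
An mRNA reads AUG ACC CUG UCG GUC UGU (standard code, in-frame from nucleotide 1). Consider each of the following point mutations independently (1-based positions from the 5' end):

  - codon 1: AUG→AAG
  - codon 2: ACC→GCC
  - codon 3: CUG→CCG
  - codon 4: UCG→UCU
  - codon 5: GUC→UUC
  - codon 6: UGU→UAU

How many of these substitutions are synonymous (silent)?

Codon 1: AUG (Met) → AAG (Lys) — missense.
Codon 2: ACC (Thr) → GCC (Ala) — missense.
Codon 3: CUG (Leu) → CCG (Pro) — missense.
Codon 4: UCG (Ser) → UCU (Ser) — synonymous.
Codon 5: GUC (Val) → UUC (Phe) — missense.
Codon 6: UGU (Cys) → UAU (Tyr) — missense.
Synonymous: 1 of 6.

1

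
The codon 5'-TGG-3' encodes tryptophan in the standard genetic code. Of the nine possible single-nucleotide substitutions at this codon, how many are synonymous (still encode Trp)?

Position 1: none → 0 synonymous.
Position 2: none → 0 synonymous.
Position 3: none → 0 synonymous.
Total: 0 + 0 + 0 = 0.

0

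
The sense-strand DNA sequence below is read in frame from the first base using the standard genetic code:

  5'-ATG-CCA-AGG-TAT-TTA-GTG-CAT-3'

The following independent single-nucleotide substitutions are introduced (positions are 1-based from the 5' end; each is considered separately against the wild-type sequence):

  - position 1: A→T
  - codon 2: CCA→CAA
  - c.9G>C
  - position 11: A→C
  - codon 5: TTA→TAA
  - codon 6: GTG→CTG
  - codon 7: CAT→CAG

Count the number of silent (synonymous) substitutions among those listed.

Codon 1: ATG (Met) → TTG (Leu) — missense.
Codon 2: CCA (Pro) → CAA (Gln) — missense.
Codon 3: AGG (Arg) → AGC (Ser) — missense.
Codon 4: TAT (Tyr) → TCT (Ser) — missense.
Codon 5: TTA (Leu) → TAA (Stop) — nonsense.
Codon 6: GTG (Val) → CTG (Leu) — missense.
Codon 7: CAT (His) → CAG (Gln) — missense.
Synonymous: 0 of 7.

0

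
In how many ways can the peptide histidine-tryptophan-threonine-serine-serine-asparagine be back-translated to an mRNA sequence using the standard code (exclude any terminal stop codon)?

His: 2 codons.
Trp: 1 codon.
Thr: 4 codons.
Ser: 6 codons.
Ser: 6 codons.
Asn: 2 codons.
2 × 1 × 4 × 6 × 6 × 2 = 576.

576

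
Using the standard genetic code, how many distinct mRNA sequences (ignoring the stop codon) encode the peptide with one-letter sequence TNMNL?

96

Thr: 4 codons.
Asn: 2 codons.
Met: 1 codon.
Asn: 2 codons.
Leu: 6 codons.
4 × 2 × 1 × 2 × 6 = 96.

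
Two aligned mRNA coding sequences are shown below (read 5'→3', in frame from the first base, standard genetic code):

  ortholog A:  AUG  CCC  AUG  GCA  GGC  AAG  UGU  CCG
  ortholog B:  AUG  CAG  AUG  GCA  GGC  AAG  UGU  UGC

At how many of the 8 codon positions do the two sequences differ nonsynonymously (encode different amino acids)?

2

Codon 1: AUG Met / AUG Met — identical.
Codon 2: CCC Pro / CAG Gln — nonsynonymous.
Codon 3: AUG Met / AUG Met — identical.
Codon 4: GCA Ala / GCA Ala — identical.
Codon 5: GGC Gly / GGC Gly — identical.
Codon 6: AAG Lys / AAG Lys — identical.
Codon 7: UGU Cys / UGU Cys — identical.
Codon 8: CCG Pro / UGC Cys — nonsynonymous.
Nonsynonymous differences: 2.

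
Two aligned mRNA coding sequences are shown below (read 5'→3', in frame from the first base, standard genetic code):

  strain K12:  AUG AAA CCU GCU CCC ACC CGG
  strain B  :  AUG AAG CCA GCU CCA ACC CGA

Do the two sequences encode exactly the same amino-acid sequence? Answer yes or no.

Codon 1: AUG Met / AUG Met — identical.
Codon 2: AAA Lys / AAG Lys — synonymous.
Codon 3: CCU Pro / CCA Pro — synonymous.
Codon 4: GCU Ala / GCU Ala — identical.
Codon 5: CCC Pro / CCA Pro — synonymous.
Codon 6: ACC Thr / ACC Thr — identical.
Codon 7: CGG Arg / CGA Arg — synonymous.
Nonsynonymous differences: 0 → same protein.

yes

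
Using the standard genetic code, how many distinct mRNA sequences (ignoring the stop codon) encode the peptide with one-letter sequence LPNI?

144

Leu: 6 codons.
Pro: 4 codons.
Asn: 2 codons.
Ile: 3 codons.
6 × 4 × 2 × 3 = 144.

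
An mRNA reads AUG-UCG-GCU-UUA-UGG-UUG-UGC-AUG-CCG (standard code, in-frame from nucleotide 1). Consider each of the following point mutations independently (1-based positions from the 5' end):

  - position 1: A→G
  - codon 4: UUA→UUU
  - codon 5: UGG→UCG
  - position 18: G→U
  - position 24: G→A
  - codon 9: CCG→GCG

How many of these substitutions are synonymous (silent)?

0

Codon 1: AUG (Met) → GUG (Val) — missense.
Codon 4: UUA (Leu) → UUU (Phe) — missense.
Codon 5: UGG (Trp) → UCG (Ser) — missense.
Codon 6: UUG (Leu) → UUU (Phe) — missense.
Codon 8: AUG (Met) → AUA (Ile) — missense.
Codon 9: CCG (Pro) → GCG (Ala) — missense.
Synonymous: 0 of 6.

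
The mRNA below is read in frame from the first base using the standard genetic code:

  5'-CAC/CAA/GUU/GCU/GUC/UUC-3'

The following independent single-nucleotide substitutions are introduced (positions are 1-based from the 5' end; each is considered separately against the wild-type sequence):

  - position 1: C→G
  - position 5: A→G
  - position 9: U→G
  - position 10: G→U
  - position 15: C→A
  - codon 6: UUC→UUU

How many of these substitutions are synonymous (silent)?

Codon 1: CAC (His) → GAC (Asp) — missense.
Codon 2: CAA (Gln) → CGA (Arg) — missense.
Codon 3: GUU (Val) → GUG (Val) — synonymous.
Codon 4: GCU (Ala) → UCU (Ser) — missense.
Codon 5: GUC (Val) → GUA (Val) — synonymous.
Codon 6: UUC (Phe) → UUU (Phe) — synonymous.
Synonymous: 3 of 6.

3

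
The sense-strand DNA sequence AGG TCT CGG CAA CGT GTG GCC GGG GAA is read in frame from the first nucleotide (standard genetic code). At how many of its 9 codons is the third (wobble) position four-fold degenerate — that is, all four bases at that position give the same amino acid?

Codon 1 AGG (Arg): third position 2-fold.
Codon 2 TCT (Ser): third position 4-fold.
Codon 3 CGG (Arg): third position 4-fold.
Codon 4 CAA (Gln): third position 2-fold.
Codon 5 CGT (Arg): third position 4-fold.
Codon 6 GTG (Val): third position 4-fold.
Codon 7 GCC (Ala): third position 4-fold.
Codon 8 GGG (Gly): third position 4-fold.
Codon 9 GAA (Glu): third position 2-fold.
Four-fold degenerate third positions: 6.

6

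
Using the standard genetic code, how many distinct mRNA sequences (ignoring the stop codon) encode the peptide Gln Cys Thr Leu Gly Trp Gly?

Gln: 2 codons.
Cys: 2 codons.
Thr: 4 codons.
Leu: 6 codons.
Gly: 4 codons.
Trp: 1 codon.
Gly: 4 codons.
2 × 2 × 4 × 6 × 4 × 1 × 4 = 1536.

1536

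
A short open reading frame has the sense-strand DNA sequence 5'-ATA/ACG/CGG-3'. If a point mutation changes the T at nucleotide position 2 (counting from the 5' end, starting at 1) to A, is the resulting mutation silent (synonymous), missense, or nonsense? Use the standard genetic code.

missense

Position 2 falls in codon 1: ATA → Ile.
After the substitution the codon is AAA → Lys.
Ile ≠ Lys, so this is a missense mutation.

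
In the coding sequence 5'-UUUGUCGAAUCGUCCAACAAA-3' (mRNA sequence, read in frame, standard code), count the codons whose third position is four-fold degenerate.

3

Codon 1 UUU (Phe): third position 2-fold.
Codon 2 GUC (Val): third position 4-fold.
Codon 3 GAA (Glu): third position 2-fold.
Codon 4 UCG (Ser): third position 4-fold.
Codon 5 UCC (Ser): third position 4-fold.
Codon 6 AAC (Asn): third position 2-fold.
Codon 7 AAA (Lys): third position 2-fold.
Four-fold degenerate third positions: 3.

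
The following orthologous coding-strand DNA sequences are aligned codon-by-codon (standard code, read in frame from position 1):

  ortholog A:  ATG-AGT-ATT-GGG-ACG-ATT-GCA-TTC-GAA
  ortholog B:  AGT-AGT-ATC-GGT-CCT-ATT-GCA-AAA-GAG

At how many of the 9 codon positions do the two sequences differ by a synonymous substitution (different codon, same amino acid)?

Codon 1: ATG Met / AGT Ser — nonsynonymous.
Codon 2: AGT Ser / AGT Ser — identical.
Codon 3: ATT Ile / ATC Ile — synonymous.
Codon 4: GGG Gly / GGT Gly — synonymous.
Codon 5: ACG Thr / CCT Pro — nonsynonymous.
Codon 6: ATT Ile / ATT Ile — identical.
Codon 7: GCA Ala / GCA Ala — identical.
Codon 8: TTC Phe / AAA Lys — nonsynonymous.
Codon 9: GAA Glu / GAG Glu — synonymous.
Synonymous differences: 3.

3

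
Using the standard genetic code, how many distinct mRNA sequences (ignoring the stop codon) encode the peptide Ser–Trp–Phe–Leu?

Ser: 6 codons.
Trp: 1 codon.
Phe: 2 codons.
Leu: 6 codons.
6 × 1 × 2 × 6 = 72.

72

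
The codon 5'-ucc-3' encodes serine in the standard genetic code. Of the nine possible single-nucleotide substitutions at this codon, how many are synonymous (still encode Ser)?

3

Position 1: none → 0 synonymous.
Position 2: none → 0 synonymous.
Position 3: UCU, UCA, UCG → 3 synonymous.
Total: 0 + 0 + 3 = 3.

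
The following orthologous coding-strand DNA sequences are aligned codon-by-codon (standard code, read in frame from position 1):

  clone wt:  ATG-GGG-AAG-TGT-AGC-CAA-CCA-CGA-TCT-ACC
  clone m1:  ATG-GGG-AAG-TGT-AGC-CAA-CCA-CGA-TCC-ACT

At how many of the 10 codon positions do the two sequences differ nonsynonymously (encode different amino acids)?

Codon 1: ATG Met / ATG Met — identical.
Codon 2: GGG Gly / GGG Gly — identical.
Codon 3: AAG Lys / AAG Lys — identical.
Codon 4: TGT Cys / TGT Cys — identical.
Codon 5: AGC Ser / AGC Ser — identical.
Codon 6: CAA Gln / CAA Gln — identical.
Codon 7: CCA Pro / CCA Pro — identical.
Codon 8: CGA Arg / CGA Arg — identical.
Codon 9: TCT Ser / TCC Ser — synonymous.
Codon 10: ACC Thr / ACT Thr — synonymous.
Nonsynonymous differences: 0.

0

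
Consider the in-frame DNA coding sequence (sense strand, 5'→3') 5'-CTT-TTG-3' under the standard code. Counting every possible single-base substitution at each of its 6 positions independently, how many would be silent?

Codon 1 (CTT, Leu): 3 synonymous substitutions.
Codon 2 (TTG, Leu): 2 synonymous substitutions.
Total: 3 + 2 = 5.

5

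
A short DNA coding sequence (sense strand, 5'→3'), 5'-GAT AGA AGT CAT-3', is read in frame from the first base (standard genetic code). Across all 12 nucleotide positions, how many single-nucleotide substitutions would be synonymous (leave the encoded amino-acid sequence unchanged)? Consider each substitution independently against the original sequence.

5

Codon 1 (GAT, Asp): 1 synonymous substitution.
Codon 2 (AGA, Arg): 2 synonymous substitutions.
Codon 3 (AGT, Ser): 1 synonymous substitution.
Codon 4 (CAT, His): 1 synonymous substitution.
Total: 1 + 2 + 1 + 1 = 5.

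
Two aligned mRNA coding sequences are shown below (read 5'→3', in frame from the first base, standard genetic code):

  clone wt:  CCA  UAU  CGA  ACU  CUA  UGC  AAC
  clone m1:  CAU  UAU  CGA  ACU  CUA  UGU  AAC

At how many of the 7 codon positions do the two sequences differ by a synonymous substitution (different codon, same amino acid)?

Codon 1: CCA Pro / CAU His — nonsynonymous.
Codon 2: UAU Tyr / UAU Tyr — identical.
Codon 3: CGA Arg / CGA Arg — identical.
Codon 4: ACU Thr / ACU Thr — identical.
Codon 5: CUA Leu / CUA Leu — identical.
Codon 6: UGC Cys / UGU Cys — synonymous.
Codon 7: AAC Asn / AAC Asn — identical.
Synonymous differences: 1.

1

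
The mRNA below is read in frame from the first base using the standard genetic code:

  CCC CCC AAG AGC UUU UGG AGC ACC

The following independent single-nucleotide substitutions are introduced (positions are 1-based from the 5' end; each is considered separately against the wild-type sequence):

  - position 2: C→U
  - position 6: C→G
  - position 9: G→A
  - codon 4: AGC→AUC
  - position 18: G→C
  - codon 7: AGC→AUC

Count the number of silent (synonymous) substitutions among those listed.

Codon 1: CCC (Pro) → CUC (Leu) — missense.
Codon 2: CCC (Pro) → CCG (Pro) — synonymous.
Codon 3: AAG (Lys) → AAA (Lys) — synonymous.
Codon 4: AGC (Ser) → AUC (Ile) — missense.
Codon 6: UGG (Trp) → UGC (Cys) — missense.
Codon 7: AGC (Ser) → AUC (Ile) — missense.
Synonymous: 2 of 6.

2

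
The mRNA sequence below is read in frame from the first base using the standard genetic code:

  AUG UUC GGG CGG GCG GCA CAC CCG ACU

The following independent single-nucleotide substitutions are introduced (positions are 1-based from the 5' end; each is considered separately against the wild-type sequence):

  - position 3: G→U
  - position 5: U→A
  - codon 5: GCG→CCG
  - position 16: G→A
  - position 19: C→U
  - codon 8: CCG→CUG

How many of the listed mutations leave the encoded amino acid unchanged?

0

Codon 1: AUG (Met) → AUU (Ile) — missense.
Codon 2: UUC (Phe) → UAC (Tyr) — missense.
Codon 5: GCG (Ala) → CCG (Pro) — missense.
Codon 6: GCA (Ala) → ACA (Thr) — missense.
Codon 7: CAC (His) → UAC (Tyr) — missense.
Codon 8: CCG (Pro) → CUG (Leu) — missense.
Synonymous: 0 of 6.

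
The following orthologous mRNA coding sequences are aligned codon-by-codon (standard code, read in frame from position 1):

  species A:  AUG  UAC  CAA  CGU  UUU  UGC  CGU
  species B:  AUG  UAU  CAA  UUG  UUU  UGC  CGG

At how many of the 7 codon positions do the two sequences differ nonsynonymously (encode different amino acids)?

Codon 1: AUG Met / AUG Met — identical.
Codon 2: UAC Tyr / UAU Tyr — synonymous.
Codon 3: CAA Gln / CAA Gln — identical.
Codon 4: CGU Arg / UUG Leu — nonsynonymous.
Codon 5: UUU Phe / UUU Phe — identical.
Codon 6: UGC Cys / UGC Cys — identical.
Codon 7: CGU Arg / CGG Arg — synonymous.
Nonsynonymous differences: 1.

1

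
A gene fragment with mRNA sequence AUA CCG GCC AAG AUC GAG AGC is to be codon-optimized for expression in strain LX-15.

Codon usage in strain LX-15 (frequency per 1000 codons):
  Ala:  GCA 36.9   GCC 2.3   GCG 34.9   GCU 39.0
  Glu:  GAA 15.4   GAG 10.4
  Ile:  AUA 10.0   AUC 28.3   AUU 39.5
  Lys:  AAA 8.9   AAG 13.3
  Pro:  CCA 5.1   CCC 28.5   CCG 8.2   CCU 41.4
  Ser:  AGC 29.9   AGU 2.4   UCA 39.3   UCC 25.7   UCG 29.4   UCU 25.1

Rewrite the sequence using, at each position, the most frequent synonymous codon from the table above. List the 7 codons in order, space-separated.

Codon 1 (Ile): best is AUU at 39.5.
Codon 2 (Pro): best is CCU at 41.4.
Codon 3 (Ala): best is GCU at 39.0.
Codon 4 (Lys): best is AAG at 13.3.
Codon 5 (Ile): best is AUU at 39.5.
Codon 6 (Glu): best is GAA at 15.4.
Codon 7 (Ser): best is UCA at 39.3.

AUU CCU GCU AAG AUU GAA UCA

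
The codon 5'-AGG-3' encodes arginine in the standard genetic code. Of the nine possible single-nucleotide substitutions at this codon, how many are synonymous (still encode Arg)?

2

Position 1: CGG → 1 synonymous.
Position 2: none → 0 synonymous.
Position 3: AGA → 1 synonymous.
Total: 1 + 0 + 1 = 2.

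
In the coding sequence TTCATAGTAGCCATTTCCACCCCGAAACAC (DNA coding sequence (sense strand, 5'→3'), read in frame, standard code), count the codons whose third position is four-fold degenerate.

Codon 1 TTC (Phe): third position 2-fold.
Codon 2 ATA (Ile): third position 3-fold.
Codon 3 GTA (Val): third position 4-fold.
Codon 4 GCC (Ala): third position 4-fold.
Codon 5 ATT (Ile): third position 3-fold.
Codon 6 TCC (Ser): third position 4-fold.
Codon 7 ACC (Thr): third position 4-fold.
Codon 8 CCG (Pro): third position 4-fold.
Codon 9 AAA (Lys): third position 2-fold.
Codon 10 CAC (His): third position 2-fold.
Four-fold degenerate third positions: 5.

5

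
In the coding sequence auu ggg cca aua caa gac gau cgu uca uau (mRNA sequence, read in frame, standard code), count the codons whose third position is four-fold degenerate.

Codon 1 AUU (Ile): third position 3-fold.
Codon 2 GGG (Gly): third position 4-fold.
Codon 3 CCA (Pro): third position 4-fold.
Codon 4 AUA (Ile): third position 3-fold.
Codon 5 CAA (Gln): third position 2-fold.
Codon 6 GAC (Asp): third position 2-fold.
Codon 7 GAU (Asp): third position 2-fold.
Codon 8 CGU (Arg): third position 4-fold.
Codon 9 UCA (Ser): third position 4-fold.
Codon 10 UAU (Tyr): third position 2-fold.
Four-fold degenerate third positions: 4.

4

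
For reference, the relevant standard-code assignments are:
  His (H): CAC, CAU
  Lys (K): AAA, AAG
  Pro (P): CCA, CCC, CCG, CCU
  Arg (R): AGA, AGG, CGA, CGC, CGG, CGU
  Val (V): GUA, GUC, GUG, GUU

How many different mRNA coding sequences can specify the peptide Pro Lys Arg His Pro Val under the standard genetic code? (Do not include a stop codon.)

1536

Pro: 4 codons.
Lys: 2 codons.
Arg: 6 codons.
His: 2 codons.
Pro: 4 codons.
Val: 4 codons.
4 × 2 × 6 × 2 × 4 × 4 = 1536.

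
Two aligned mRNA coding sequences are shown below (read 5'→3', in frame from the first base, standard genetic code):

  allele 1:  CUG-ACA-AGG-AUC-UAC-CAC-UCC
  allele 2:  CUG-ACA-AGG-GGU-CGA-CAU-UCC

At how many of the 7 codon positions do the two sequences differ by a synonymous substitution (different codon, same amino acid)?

Codon 1: CUG Leu / CUG Leu — identical.
Codon 2: ACA Thr / ACA Thr — identical.
Codon 3: AGG Arg / AGG Arg — identical.
Codon 4: AUC Ile / GGU Gly — nonsynonymous.
Codon 5: UAC Tyr / CGA Arg — nonsynonymous.
Codon 6: CAC His / CAU His — synonymous.
Codon 7: UCC Ser / UCC Ser — identical.
Synonymous differences: 1.

1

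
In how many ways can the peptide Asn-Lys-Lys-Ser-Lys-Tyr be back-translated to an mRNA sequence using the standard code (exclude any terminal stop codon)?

Asn: 2 codons.
Lys: 2 codons.
Lys: 2 codons.
Ser: 6 codons.
Lys: 2 codons.
Tyr: 2 codons.
2 × 2 × 2 × 6 × 2 × 2 = 192.

192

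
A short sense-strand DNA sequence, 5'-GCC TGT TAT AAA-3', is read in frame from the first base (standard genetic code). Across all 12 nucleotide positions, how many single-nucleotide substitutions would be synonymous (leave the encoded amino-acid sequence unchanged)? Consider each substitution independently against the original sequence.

Codon 1 (GCC, Ala): 3 synonymous substitutions.
Codon 2 (TGT, Cys): 1 synonymous substitution.
Codon 3 (TAT, Tyr): 1 synonymous substitution.
Codon 4 (AAA, Lys): 1 synonymous substitution.
Total: 3 + 1 + 1 + 1 = 6.

6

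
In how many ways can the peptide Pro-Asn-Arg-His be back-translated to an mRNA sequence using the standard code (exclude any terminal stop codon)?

96

Pro: 4 codons.
Asn: 2 codons.
Arg: 6 codons.
His: 2 codons.
4 × 2 × 6 × 2 = 96.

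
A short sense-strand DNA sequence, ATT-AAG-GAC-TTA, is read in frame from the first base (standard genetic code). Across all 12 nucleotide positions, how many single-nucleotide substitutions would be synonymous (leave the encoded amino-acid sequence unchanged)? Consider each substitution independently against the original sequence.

Codon 1 (ATT, Ile): 2 synonymous substitutions.
Codon 2 (AAG, Lys): 1 synonymous substitution.
Codon 3 (GAC, Asp): 1 synonymous substitution.
Codon 4 (TTA, Leu): 2 synonymous substitutions.
Total: 2 + 1 + 1 + 2 = 6.

6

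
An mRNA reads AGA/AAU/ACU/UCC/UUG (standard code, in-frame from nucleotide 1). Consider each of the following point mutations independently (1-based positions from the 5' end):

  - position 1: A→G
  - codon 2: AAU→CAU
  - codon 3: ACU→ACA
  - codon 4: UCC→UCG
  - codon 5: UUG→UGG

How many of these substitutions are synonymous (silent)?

Codon 1: AGA (Arg) → GGA (Gly) — missense.
Codon 2: AAU (Asn) → CAU (His) — missense.
Codon 3: ACU (Thr) → ACA (Thr) — synonymous.
Codon 4: UCC (Ser) → UCG (Ser) — synonymous.
Codon 5: UUG (Leu) → UGG (Trp) — missense.
Synonymous: 2 of 5.

2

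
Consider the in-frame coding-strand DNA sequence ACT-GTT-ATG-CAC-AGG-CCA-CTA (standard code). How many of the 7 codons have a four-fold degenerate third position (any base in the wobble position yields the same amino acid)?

Codon 1 ACT (Thr): third position 4-fold.
Codon 2 GTT (Val): third position 4-fold.
Codon 3 ATG (Met): third position 1-fold.
Codon 4 CAC (His): third position 2-fold.
Codon 5 AGG (Arg): third position 2-fold.
Codon 6 CCA (Pro): third position 4-fold.
Codon 7 CTA (Leu): third position 4-fold.
Four-fold degenerate third positions: 4.

4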